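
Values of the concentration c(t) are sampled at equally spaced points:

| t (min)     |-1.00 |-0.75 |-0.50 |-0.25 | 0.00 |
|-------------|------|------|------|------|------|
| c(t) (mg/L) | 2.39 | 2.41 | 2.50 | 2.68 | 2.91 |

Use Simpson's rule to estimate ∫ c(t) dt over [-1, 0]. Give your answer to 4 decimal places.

2.5550

h = 0.25, n = 4.
(h/3)·[y₀ + 4y₁ + 2y₂ + 4y₃ + y₄] = 0.083333·(30.66) = 2.5550.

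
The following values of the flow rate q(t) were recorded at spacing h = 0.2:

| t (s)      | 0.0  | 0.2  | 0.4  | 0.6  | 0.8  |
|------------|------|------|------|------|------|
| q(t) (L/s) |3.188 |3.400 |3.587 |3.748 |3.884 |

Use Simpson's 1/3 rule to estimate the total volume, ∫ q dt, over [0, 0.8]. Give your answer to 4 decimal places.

h = 0.2, n = 4.
(h/3)·[y₀ + 4y₁ + 2y₂ + 4y₃ + y₄] = 0.066667·(42.838) = 2.8559.

2.8559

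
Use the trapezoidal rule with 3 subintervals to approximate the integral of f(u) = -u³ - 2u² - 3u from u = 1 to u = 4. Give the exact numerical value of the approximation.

h = (4 − 1)/3 = 1.
Nodes u₀,…,u₃ = 1, 2, 3, 4.
f(u) = -u³ - 2u² - 3u: f₀=-6, f₁=-22, f₂=-54, f₃=-108.
(h/2)·[f₀ + 2f₁ + 2f₂ + f₃] = 0.5·(-266) = -133.

-133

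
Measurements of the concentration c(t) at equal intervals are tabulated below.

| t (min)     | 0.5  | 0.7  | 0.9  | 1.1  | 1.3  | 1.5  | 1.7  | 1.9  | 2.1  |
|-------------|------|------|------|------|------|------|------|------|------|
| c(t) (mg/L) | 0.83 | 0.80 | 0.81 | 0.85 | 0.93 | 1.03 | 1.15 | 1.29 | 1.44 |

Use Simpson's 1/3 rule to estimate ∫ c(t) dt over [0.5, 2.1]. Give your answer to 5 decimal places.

1.59533

h = 0.2, n = 8.
(h/3)·[y₀ + 4y₁ + 2y₂ + 4y₃ + 2y₄ + 4y₅ + 2y₆ + 4y₇ + y₈] = 0.066667·(23.93) = 1.59533.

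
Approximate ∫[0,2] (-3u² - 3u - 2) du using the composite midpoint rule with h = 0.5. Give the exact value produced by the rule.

h = (2 − 0)/4 = 0.5.
Midpoints m₁,…,m₄ = 0.25, 0.75, 1.25, 1.75.
f(m₁)=-2.9375, f(m₂)=-5.9375, f(m₃)=-10.4375, f(m₄)=-16.4375.
h·[f(m₁) + f(m₂) + f(m₃) + f(m₄)] = 0.5·(-35.75) = -17.875.

-17.875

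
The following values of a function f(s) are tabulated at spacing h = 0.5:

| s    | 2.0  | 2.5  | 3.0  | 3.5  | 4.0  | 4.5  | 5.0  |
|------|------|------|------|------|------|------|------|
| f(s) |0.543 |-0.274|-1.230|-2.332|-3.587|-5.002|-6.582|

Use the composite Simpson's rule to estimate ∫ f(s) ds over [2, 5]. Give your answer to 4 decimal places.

-7.6842

h = 0.5, n = 6.
(h/3)·[y₀ + 4y₁ + 2y₂ + 4y₃ + 2y₄ + 4y₅ + y₆] = 0.166667·(-46.105) = -7.6842.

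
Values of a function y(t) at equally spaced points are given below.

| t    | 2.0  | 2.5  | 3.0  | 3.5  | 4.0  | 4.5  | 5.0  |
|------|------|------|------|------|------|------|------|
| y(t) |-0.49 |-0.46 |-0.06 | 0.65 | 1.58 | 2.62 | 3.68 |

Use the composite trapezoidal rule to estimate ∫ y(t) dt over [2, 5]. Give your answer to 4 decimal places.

2.9625

h = 0.5, n = 6.
(h/2)·[y₀ + 2y₁ + 2y₂ + 2y₃ + 2y₄ + 2y₅ + y₆] = 0.25·(11.85) = 2.9625.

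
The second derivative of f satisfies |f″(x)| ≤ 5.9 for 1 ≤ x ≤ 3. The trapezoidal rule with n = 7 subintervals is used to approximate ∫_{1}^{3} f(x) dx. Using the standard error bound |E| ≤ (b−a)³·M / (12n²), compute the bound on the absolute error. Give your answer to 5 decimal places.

0.08027

|E| ≤ (2)³·5.9 / (12·7²) = 47.2/588 = 0.08027.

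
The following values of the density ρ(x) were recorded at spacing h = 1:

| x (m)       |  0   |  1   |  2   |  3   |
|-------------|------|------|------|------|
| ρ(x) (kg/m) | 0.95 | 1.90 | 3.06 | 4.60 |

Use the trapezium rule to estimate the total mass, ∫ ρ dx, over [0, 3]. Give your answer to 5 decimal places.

h = 1, n = 3.
(h/2)·[y₀ + 2y₁ + 2y₂ + y₃] = 0.5·(15.47) = 7.73500.

7.73500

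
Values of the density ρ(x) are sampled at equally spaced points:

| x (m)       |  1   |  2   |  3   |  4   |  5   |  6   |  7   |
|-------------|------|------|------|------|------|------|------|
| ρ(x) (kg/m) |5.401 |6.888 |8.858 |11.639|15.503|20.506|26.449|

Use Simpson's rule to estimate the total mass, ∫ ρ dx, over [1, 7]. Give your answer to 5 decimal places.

78.90133

h = 1, n = 6.
(h/3)·[y₀ + 4y₁ + 2y₂ + 4y₃ + 2y₄ + 4y₅ + y₆] = 0.333333·(236.704) = 78.90133.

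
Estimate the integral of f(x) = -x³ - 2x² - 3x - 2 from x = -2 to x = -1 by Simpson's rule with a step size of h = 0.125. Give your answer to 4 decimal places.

h = (-1 − (-2))/8 = 0.125.
Nodes x₀,…,x₈ = -2, -1.875, -1.75, -1.625, -1.5, -1.375, -1.25, -1.125, -1.
f(x) = -x³ - 2x² - 3x - 2: f₀=4, f₁=3.185546875, f₂=2.484375, f₃=1.884765625, f₄=1.375, f₅=0.943359375, f₆=0.578125, f₇=0.267578125, f₈=0.
(h/3)·[f₀ + 4f₁ + 2f₂ + 4f₃ + 2f₄ + 4f₅ + 2f₆ + 4f₇ + f₈] = 0.041667·(38) = 1.5833.

1.5833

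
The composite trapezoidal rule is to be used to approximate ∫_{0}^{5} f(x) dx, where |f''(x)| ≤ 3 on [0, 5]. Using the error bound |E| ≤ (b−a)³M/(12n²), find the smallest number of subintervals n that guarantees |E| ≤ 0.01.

56

Need 375/(12n²) ≤ 0.01.
n² ≥ 375/(12·0.01) = 3125 ⇒ n ≥ 55.9017, so the smallest n is 56.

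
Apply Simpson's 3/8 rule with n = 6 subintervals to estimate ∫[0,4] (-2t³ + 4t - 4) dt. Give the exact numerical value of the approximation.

h = (4 − 0)/6 = 0.666667.
Nodes t₀,…,t₆ = 0, 0.666667, 1.333333, 2, 2.666667, 3.333333, 4.
f(t) = -2t³ + 4t - 4: f₀=-4, f₁=-1.925926, f₂=-3.407407, f₃=-12, f₄=-31.259259, f₅=-64.740741, f₆=-116.
(3h/8)·[f₀ + 3f₁ + 3f₂ + 2f₃ + 3f₄ + 3f₅ + f₆] = 0.25·(-448) = -112.

-112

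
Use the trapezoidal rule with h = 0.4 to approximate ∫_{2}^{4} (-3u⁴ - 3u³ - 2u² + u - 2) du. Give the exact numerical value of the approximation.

h = (4 − 2)/5 = 0.4.
Nodes u₀,…,u₅ = 2, 2.4, 2.8, 3.2, 3.6, 4.
f(u) = -3u⁴ - 3u³ - 2u² + u - 2: f₀=-80, f₁=-152.1248, f₂=-265.1328, f₃=-432.1568, f₄=-668.1728, f₅=-990.
(h/2)·[f₀ + 2f₁ + 2f₂ + 2f₃ + 2f₄ + f₅] = 0.2·(-4105.1744) = -821.03488.

-821.03488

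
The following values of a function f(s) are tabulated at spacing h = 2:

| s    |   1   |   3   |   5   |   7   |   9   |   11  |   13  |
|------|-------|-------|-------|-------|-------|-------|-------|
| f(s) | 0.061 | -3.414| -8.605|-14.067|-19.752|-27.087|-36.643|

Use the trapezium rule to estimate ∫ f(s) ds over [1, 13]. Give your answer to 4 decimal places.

-182.4320

h = 2, n = 6.
(h/2)·[y₀ + 2y₁ + 2y₂ + 2y₃ + 2y₄ + 2y₅ + y₆] = 1·(-182.432) = -182.4320.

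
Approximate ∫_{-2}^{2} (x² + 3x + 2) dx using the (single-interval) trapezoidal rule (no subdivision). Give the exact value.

24

T = (b−a)/2 · [f(-2) + f(2)] = 2·[0 + 12] = 24.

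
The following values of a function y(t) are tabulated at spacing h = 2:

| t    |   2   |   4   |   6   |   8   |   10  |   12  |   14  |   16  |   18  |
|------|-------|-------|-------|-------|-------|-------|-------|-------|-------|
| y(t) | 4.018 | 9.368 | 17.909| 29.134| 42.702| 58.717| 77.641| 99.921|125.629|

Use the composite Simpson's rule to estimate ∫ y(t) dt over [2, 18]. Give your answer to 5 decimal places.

h = 2, n = 8.
(h/3)·[y₀ + 4y₁ + 2y₂ + 4y₃ + 2y₄ + 4y₅ + 2y₆ + 4y₇ + y₈] = 0.666667·(1194.711) = 796.47400.

796.47400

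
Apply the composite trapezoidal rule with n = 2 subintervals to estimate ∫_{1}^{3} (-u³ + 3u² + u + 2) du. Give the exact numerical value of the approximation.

13

h = (3 − 1)/2 = 1.
Nodes u₀,…,u₂ = 1, 2, 3.
f(u) = -u³ + 3u² + u + 2: f₀=5, f₁=8, f₂=5.
(h/2)·[f₀ + 2f₁ + f₂] = 0.5·(26) = 13.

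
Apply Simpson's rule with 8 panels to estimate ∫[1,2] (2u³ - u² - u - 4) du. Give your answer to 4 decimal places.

-0.3333

h = (2 − 1)/8 = 0.125.
Nodes u₀,…,u₈ = 1, 1.125, 1.25, 1.375, 1.5, 1.625, 1.75, 1.875, 2.
f(u) = 2u³ - u² - u - 4: f₀=-4, f₁=-3.54296875, f₂=-2.90625, f₃=-2.06640625, f₄=-1, f₅=0.31640625, f₆=1.90625, f₇=3.79296875, f₈=6.
(h/3)·[f₀ + 4f₁ + 2f₂ + 4f₃ + 2f₄ + 4f₅ + 2f₆ + 4f₇ + f₈] = 0.041667·(-8) = -0.3333.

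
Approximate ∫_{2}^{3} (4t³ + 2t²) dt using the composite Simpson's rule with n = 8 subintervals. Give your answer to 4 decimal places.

h = (3 − 2)/8 = 0.125.
Nodes t₀,…,t₈ = 2, 2.125, 2.25, 2.375, 2.5, 2.625, 2.75, 2.875, 3.
f(t) = 4t³ + 2t²: f₀=40, f₁=47.4140625, f₂=55.6875, f₃=64.8671875, f₄=75, f₅=86.1328125, f₆=98.3125, f₇=111.5859375, f₈=126.
(h/3)·[f₀ + 4f₁ + 2f₂ + 4f₃ + 2f₄ + 4f₅ + 2f₆ + 4f₇ + f₈] = 0.041667·(1864) = 77.6667.

77.6667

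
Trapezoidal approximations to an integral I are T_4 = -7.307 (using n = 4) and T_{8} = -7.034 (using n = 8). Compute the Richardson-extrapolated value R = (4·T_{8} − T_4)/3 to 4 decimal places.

-6.9430

R = (4·T_{8} − T_4) / 3 = (4·(-7.034) − (-7.307))/3 = (-20.829)/3 = -6.9430.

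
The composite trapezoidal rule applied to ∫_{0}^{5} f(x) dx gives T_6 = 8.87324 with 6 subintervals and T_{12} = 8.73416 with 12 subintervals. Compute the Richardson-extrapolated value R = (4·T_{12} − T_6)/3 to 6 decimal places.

8.687800

R = (4·T_{12} − T_6) / 3 = (4·8.73416 − 8.87324)/3 = (26.06340)/3 = 8.687800.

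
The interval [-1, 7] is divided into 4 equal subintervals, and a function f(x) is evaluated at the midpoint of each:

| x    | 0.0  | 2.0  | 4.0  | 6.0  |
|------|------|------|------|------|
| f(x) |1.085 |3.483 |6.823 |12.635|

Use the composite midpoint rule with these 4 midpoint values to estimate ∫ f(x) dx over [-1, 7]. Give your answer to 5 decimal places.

48.05200

h = 2, n = 4.
h·[y(m₁) + y(m₂) + y(m₃) + y(m₄)] = 2·(24.026) = 48.05200.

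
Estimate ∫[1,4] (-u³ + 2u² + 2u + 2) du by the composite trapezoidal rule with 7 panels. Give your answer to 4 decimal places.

-1.2551

h = (4 − 1)/7 = 0.428571.
Nodes u₀,…,u₇ = 1, 1.428571, 1.857143, 2.285714, 2.714286, 3.142857, 3.571429, 4.
f(u) = -u³ + 2u² + 2u + 2: f₀=5, f₁=6.023324, f₂=6.206997, f₃=5.078717, f₄=2.166181, f₅=-3.002915, f₆=-10.900875, f₇=-22.
(h/2)·[f₀ + 2f₁ + 2f₂ + 2f₃ + 2f₄ + 2f₅ + 2f₆ + f₇] = 0.214286·(-5.857143) = -1.2551.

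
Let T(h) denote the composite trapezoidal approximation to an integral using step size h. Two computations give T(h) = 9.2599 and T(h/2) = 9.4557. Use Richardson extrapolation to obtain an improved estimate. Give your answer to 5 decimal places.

R = (4·T(h/2) − T(h)) / 3 = (4·9.4557 − 9.2599)/3 = (28.5629)/3 = 9.52097.

9.52097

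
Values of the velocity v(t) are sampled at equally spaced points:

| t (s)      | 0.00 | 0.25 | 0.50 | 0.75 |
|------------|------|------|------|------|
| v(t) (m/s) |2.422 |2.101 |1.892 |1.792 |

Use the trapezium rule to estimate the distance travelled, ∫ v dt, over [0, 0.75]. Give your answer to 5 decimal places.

1.52500

h = 0.25, n = 3.
(h/2)·[y₀ + 2y₁ + 2y₂ + y₃] = 0.125·(12.200) = 1.52500.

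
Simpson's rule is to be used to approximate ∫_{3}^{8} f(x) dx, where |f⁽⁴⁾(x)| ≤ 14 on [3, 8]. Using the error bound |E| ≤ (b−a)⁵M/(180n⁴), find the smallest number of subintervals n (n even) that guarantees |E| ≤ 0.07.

Need 43750/(180n⁴) ≤ 0.07.
n⁴ ≥ 43750/(180·0.07) = 3472.22 ⇒ n ≥ 7.6763, so the smallest even n is 8. (n must be even for Simpson's rule.)

8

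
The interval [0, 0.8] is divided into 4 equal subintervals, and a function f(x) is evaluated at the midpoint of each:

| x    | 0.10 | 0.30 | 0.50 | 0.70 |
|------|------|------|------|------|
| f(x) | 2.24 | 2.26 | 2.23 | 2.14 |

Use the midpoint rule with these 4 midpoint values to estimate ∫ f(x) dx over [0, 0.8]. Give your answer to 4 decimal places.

h = 0.2, n = 4.
h·[y(m₁) + y(m₂) + y(m₃) + y(m₄)] = 0.2·(8.87) = 1.7740.

1.7740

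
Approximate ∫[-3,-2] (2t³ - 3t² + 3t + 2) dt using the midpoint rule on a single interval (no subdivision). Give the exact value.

M = (b−a)·f(-2.5) = 1·(-55.5) = -55.5.

-55.5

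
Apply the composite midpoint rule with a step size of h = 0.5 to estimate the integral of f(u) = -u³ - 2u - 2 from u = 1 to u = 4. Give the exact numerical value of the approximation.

-84.28125

h = (4 − 1)/6 = 0.5.
Midpoints m₁,…,m₆ = 1.25, 1.75, 2.25, 2.75, 3.25, 3.75.
f(m₁)=-6.453125, f(m₂)=-10.859375, f(m₃)=-17.890625, f(m₄)=-28.296875, f(m₅)=-42.828125, f(m₆)=-62.234375.
h·[f(m₁) + f(m₂) + f(m₃) + f(m₄) + f(m₅) + f(m₆)] = 0.5·(-168.5625) = -84.28125.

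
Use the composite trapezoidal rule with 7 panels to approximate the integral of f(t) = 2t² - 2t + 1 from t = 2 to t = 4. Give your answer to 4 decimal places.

h = (4 − 2)/7 = 0.285714.
Nodes t₀,…,t₇ = 2, 2.285714, 2.571429, 2.857143, 3.142857, 3.428571, 3.714286, 4.
f(t) = 2t² - 2t + 1: f₀=5, f₁=6.877551, f₂=9.081633, f₃=11.612245, f₄=14.469388, f₅=17.653061, f₆=21.163265, f₇=25.
(h/2)·[f₀ + 2f₁ + 2f₂ + 2f₃ + 2f₄ + 2f₅ + 2f₆ + f₇] = 0.142857·(191.714286) = 27.3878.

27.3878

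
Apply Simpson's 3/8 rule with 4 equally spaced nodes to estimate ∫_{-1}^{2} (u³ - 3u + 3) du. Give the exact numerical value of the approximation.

h = (2 − (-1))/3 = 1.
Nodes u₀,…,u₃ = -1, 0, 1, 2.
f(u) = u³ - 3u + 3: f₀=5, f₁=3, f₂=1, f₃=5.
(3h/8)·[f₀ + 3f₁ + 3f₂ + f₃] = 0.375·(22) = 8.25.

8.25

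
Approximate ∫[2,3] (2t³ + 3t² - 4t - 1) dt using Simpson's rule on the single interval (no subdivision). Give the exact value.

40.5

S = (b−a)/6 · [f(2) + 4f(2.5) + f(3)] = 0.166667·[19 + 4·39 + 68] = 40.5.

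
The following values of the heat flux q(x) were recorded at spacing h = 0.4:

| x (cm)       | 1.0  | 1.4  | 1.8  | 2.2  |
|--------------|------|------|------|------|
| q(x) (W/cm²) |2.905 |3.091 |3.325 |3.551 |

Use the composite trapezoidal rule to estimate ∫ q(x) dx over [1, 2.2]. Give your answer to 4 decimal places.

h = 0.4, n = 3.
(h/2)·[y₀ + 2y₁ + 2y₂ + y₃] = 0.2·(19.288) = 3.8576.

3.8576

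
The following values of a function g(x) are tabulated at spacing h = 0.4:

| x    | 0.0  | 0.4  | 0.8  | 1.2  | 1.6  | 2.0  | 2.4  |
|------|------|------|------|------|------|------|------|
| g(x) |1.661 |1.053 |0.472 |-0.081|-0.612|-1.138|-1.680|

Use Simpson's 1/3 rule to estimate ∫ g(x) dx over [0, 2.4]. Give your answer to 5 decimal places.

-0.12840

h = 0.4, n = 6.
(h/3)·[y₀ + 4y₁ + 2y₂ + 4y₃ + 2y₄ + 4y₅ + y₆] = 0.133333·(-0.963) = -0.12840.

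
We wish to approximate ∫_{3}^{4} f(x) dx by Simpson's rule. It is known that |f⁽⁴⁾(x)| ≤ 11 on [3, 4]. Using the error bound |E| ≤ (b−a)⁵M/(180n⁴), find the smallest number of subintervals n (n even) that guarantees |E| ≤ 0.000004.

12

Need 11/(180n⁴) ≤ 0.000004.
n⁴ ≥ 11/(180·0.000004) = 15277.8 ⇒ n ≥ 11.1177, so the smallest even n is 12. (n must be even for Simpson's rule.)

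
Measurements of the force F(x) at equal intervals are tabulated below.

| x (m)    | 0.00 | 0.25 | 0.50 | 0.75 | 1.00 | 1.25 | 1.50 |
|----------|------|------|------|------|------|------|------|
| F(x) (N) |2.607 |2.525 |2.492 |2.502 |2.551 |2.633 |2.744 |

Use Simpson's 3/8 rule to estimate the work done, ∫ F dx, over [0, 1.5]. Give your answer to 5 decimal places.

3.83981

h = 0.25, n = 6.
(3h/8)·[y₀ + 3y₁ + 3y₂ + 2y₃ + 3y₄ + 3y₅ + y₆] = 0.09375·(40.958) = 3.83981.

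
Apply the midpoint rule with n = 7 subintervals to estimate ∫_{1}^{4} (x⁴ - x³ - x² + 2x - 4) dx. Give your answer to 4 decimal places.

h = (4 − 1)/7 = 0.428571.
Midpoints m₁,…,m₇ = 1.214286, 1.642857, 2.071429, 2.5, 2.928571, 3.357143, 3.785714.
f(m₁)=-2.662250, f(m₂)=-0.562812, f(m₃)=5.375026, f(m₄)=18.1875, f(m₅)=41.720507, f(m₆)=80.629607, f(m₇)=140.380024.
h·[f(m₁) + f(m₂) + f(m₃) + f(m₄) + f(m₅) + f(m₆) + f(m₇)] = 0.428571·(283.067602) = 121.3147.

121.3147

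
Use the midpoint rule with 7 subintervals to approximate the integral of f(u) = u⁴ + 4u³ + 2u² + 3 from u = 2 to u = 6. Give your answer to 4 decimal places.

h = (6 − 2)/7 = 0.571429.
Midpoints m₁,…,m₇ = 2.285714, 2.857143, 3.428571, 4, 4.571429, 5.142857, 5.714286.
f(m₁)=88.511037, f(m₂)=179.259892, f(m₃)=325.905456, f(m₄)=547, f(m₅)=863.654727, f(m₆)=1299.539775, f(m₇)=1880.884215.
h·[f(m₁) + f(m₂) + f(m₃) + f(m₄) + f(m₅) + f(m₆) + f(m₇)] = 0.571429·(5184.755102) = 2962.7172.

2962.7172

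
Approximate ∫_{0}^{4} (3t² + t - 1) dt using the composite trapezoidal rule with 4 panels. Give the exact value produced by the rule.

70

h = (4 − 0)/4 = 1.
Nodes t₀,…,t₄ = 0, 1, 2, 3, 4.
f(t) = 3t² + t - 1: f₀=-1, f₁=3, f₂=13, f₃=29, f₄=51.
(h/2)·[f₀ + 2f₁ + 2f₂ + 2f₃ + f₄] = 0.5·(140) = 70.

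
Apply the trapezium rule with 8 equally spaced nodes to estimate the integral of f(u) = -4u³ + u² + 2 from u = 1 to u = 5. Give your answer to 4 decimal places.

h = (5 − 1)/7 = 0.571429.
Nodes u₀,…,u₇ = 1, 1.571429, 2.142857, 2.714286, 3.285714, 3.857143, 4.428571, 5.
f(u) = -4u³ + u² + 2: f₀=-1, f₁=-11.052478, f₂=-32.766764, f₃=-70.620991, f₄=-129.093294, f₅=-212.661808, f₆=-325.804665, f₇=-473.
(h/2)·[f₀ + 2f₁ + 2f₂ + 2f₃ + 2f₄ + 2f₅ + 2f₆ + f₇] = 0.285714·(-2038) = -582.2857.

-582.2857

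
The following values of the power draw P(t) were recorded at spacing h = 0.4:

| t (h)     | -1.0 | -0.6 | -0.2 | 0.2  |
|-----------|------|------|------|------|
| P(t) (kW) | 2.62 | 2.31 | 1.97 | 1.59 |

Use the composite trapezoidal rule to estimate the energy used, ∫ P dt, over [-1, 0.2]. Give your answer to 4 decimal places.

h = 0.4, n = 3.
(h/2)·[y₀ + 2y₁ + 2y₂ + y₃] = 0.2·(12.77) = 2.5540.

2.5540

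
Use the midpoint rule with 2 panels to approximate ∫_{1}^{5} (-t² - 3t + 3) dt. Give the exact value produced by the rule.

h = (5 − 1)/2 = 2.
Midpoints m₁,…,m₂ = 2, 4.
f(m₁)=-7, f(m₂)=-25.
h·[f(m₁) + f(m₂)] = 2·(-32) = -64.

-64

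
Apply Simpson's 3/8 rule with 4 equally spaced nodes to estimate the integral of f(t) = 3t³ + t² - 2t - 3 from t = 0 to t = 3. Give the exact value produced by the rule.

h = (3 − 0)/3 = 1.
Nodes t₀,…,t₃ = 0, 1, 2, 3.
f(t) = 3t³ + t² - 2t - 3: f₀=-3, f₁=-1, f₂=21, f₃=81.
(3h/8)·[f₀ + 3f₁ + 3f₂ + f₃] = 0.375·(138) = 51.75.

51.75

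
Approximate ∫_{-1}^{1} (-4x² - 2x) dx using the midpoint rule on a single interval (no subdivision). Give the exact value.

M = (b−a)·f(0) = 2·(0) = 0.

0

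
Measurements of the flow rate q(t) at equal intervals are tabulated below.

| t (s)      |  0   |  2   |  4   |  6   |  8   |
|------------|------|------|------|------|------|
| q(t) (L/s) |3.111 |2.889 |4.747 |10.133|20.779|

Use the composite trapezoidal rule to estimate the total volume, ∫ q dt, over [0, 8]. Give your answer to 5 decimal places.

h = 2, n = 4.
(h/2)·[y₀ + 2y₁ + 2y₂ + 2y₃ + y₄] = 1·(59.428) = 59.42800.

59.42800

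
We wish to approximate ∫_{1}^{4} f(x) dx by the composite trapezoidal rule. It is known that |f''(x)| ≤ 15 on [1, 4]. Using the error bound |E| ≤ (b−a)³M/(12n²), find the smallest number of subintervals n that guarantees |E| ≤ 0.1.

Need 405/(12n²) ≤ 0.1.
n² ≥ 405/(12·0.1) = 337.5 ⇒ n ≥ 18.3712, so the smallest n is 19.

19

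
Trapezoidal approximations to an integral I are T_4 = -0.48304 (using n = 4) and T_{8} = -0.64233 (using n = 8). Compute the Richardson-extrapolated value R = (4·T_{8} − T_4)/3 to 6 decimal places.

R = (4·T_{8} − T_4) / 3 = (4·(-0.64233) − (-0.48304))/3 = (-2.08628)/3 = -0.695427.

-0.695427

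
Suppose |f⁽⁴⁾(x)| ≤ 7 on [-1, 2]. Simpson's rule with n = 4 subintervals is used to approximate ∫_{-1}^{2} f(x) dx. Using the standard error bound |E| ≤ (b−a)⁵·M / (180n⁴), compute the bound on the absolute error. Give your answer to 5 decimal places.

|E| ≤ (3)⁵·7 / (180·4⁴) = 1701/46080 = 0.03691.

0.03691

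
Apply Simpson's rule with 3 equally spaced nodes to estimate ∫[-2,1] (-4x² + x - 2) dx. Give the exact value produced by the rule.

h = (1 − (-2))/2 = 1.5.
Nodes x₀,…,x₂ = -2, -0.5, 1.
f(x) = -4x² + x - 2: f₀=-20, f₁=-3.5, f₂=-5.
(h/3)·[f₀ + 4f₁ + f₂] = 0.5·(-39) = -19.5.

-19.5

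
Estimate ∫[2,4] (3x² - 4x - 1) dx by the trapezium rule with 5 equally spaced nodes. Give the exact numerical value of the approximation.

30.25

h = (4 − 2)/4 = 0.5.
Nodes x₀,…,x₄ = 2, 2.5, 3, 3.5, 4.
f(x) = 3x² - 4x - 1: f₀=3, f₁=7.75, f₂=14, f₃=21.75, f₄=31.
(h/2)·[f₀ + 2f₁ + 2f₂ + 2f₃ + f₄] = 0.25·(121) = 30.25.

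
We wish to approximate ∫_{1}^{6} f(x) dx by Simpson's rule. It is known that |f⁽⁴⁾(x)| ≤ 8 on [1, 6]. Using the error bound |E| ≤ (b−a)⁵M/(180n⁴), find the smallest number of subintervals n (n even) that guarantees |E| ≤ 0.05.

8

Need 25000/(180n⁴) ≤ 0.05.
n⁴ ≥ 25000/(180·0.05) = 2777.78 ⇒ n ≥ 7.2598, so the smallest even n is 8. (n must be even for Simpson's rule.)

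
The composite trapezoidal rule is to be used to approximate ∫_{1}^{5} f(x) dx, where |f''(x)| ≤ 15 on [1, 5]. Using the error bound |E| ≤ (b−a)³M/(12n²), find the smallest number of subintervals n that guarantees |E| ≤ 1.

9

Need 960/(12n²) ≤ 1.
n² ≥ 960/(12·1) = 80 ⇒ n ≥ 8.9443, so the smallest n is 9.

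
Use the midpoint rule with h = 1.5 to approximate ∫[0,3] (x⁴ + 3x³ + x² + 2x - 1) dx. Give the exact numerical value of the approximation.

106.51171875

h = (3 − 0)/2 = 1.5.
Midpoints m₁,…,m₂ = 0.75, 2.25.
f(m₁)=2.64453125, f(m₂)=68.36328125.
h·[f(m₁) + f(m₂)] = 1.5·(71.0078125) = 106.51171875.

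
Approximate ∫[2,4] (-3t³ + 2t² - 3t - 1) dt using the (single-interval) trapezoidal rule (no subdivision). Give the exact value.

-196

T = (b−a)/2 · [f(2) + f(4)] = 1·[(-23) + (-173)] = -196.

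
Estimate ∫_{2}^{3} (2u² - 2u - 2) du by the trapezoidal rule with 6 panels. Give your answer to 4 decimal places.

h = (3 − 2)/6 = 0.166667.
Nodes u₀,…,u₆ = 2, 2.166667, 2.333333, 2.5, 2.666667, 2.833333, 3.
f(u) = 2u² - 2u - 2: f₀=2, f₁=3.055556, f₂=4.222222, f₃=5.5, f₄=6.888889, f₅=8.388889, f₆=10.
(h/2)·[f₀ + 2f₁ + 2f₂ + 2f₃ + 2f₄ + 2f₅ + f₆] = 0.083333·(68.111111) = 5.6759.

5.6759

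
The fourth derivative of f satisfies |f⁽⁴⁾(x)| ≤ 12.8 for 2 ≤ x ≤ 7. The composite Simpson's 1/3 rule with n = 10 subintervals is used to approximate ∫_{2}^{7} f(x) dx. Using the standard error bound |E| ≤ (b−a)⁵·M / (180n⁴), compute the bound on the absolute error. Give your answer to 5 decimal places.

0.02222

|E| ≤ (5)⁵·12.8 / (180·10⁴) = 40000/1800000 = 0.02222.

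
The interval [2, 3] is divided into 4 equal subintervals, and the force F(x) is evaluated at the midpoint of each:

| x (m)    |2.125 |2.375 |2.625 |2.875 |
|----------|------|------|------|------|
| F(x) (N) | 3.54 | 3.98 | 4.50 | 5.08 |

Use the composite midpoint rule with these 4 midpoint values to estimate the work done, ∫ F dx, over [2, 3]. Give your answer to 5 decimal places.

4.27500

h = 0.25, n = 4.
h·[y(m₁) + y(m₂) + y(m₃) + y(m₄)] = 0.25·(17.10) = 4.27500.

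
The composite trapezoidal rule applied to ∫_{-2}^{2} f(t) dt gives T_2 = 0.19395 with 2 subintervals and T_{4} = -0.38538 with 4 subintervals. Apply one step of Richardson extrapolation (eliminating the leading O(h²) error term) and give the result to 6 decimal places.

-0.578490

R = (4·T_{4} − T_2) / 3 = (4·(-0.38538) − 0.19395)/3 = (-1.73547)/3 = -0.578490.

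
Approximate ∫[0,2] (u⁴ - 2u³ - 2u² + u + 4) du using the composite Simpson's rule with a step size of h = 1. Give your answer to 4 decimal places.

3.3333

h = (2 − 0)/2 = 1.
Nodes u₀,…,u₂ = 0, 1, 2.
f(u) = u⁴ - 2u³ - 2u² + u + 4: f₀=4, f₁=2, f₂=-2.
(h/3)·[f₀ + 4f₁ + f₂] = 0.333333·(10) = 3.3333.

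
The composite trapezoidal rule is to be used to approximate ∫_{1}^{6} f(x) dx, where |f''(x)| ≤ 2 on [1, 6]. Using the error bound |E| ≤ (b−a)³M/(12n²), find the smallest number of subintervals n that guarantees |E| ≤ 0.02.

33

Need 250/(12n²) ≤ 0.02.
n² ≥ 250/(12·0.02) = 1041.67 ⇒ n ≥ 32.2749, so the smallest n is 33.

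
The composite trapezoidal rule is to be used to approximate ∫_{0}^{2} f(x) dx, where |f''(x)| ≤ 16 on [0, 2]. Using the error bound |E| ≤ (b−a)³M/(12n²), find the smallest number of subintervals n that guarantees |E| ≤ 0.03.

Need 128/(12n²) ≤ 0.03.
n² ≥ 128/(12·0.03) = 355.556 ⇒ n ≥ 18.8562, so the smallest n is 19.

19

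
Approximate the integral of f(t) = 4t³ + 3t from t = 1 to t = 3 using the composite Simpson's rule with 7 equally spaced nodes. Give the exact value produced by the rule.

92

h = (3 − 1)/6 = 0.333333.
Nodes t₀,…,t₆ = 1, 1.333333, 1.666667, 2, 2.333333, 2.666667, 3.
f(t) = 4t³ + 3t: f₀=7, f₁=13.481481, f₂=23.518519, f₃=38, f₄=57.814815, f₅=83.851852, f₆=117.
(h/3)·[f₀ + 4f₁ + 2f₂ + 4f₃ + 2f₄ + 4f₅ + f₆] = 0.111111·(828) = 92.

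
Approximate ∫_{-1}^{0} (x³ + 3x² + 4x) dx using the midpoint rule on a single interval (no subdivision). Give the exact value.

-1.375

M = (b−a)·f(-0.5) = 1·(-1.375) = -1.375.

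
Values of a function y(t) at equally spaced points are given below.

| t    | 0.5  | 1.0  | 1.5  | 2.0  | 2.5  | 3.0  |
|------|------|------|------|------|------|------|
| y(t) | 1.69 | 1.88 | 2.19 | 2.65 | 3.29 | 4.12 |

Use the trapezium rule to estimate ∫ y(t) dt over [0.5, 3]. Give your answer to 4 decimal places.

6.4575

h = 0.5, n = 5.
(h/2)·[y₀ + 2y₁ + 2y₂ + 2y₃ + 2y₄ + y₅] = 0.25·(25.83) = 6.4575.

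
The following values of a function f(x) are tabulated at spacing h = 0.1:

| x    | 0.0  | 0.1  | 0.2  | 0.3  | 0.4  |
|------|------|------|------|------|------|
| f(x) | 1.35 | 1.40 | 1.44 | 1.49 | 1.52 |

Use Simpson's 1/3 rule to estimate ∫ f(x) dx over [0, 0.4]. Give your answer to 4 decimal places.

h = 0.1, n = 4.
(h/3)·[y₀ + 4y₁ + 2y₂ + 4y₃ + y₄] = 0.033333·(17.31) = 0.5770.

0.5770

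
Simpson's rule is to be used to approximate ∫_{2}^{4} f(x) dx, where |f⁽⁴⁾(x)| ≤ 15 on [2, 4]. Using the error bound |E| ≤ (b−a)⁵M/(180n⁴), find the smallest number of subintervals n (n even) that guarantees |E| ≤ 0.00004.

18

Need 480/(180n⁴) ≤ 0.00004.
n⁴ ≥ 480/(180·0.00004) = 66666.7 ⇒ n ≥ 16.0686, so the smallest even n is 18. (n must be even for Simpson's rule.)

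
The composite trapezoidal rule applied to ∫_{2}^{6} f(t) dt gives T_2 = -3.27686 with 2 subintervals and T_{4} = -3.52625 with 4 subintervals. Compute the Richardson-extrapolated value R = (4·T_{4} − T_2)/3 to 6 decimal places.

-3.609380

R = (4·T_{4} − T_2) / 3 = (4·(-3.52625) − (-3.27686))/3 = (-10.82814)/3 = -3.609380.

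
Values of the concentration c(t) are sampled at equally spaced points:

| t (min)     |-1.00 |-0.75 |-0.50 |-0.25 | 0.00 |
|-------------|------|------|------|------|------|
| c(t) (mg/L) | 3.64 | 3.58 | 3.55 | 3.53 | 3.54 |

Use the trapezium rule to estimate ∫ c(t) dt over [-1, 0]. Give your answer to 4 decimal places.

h = 0.25, n = 4.
(h/2)·[y₀ + 2y₁ + 2y₂ + 2y₃ + y₄] = 0.125·(28.50) = 3.5625.

3.5625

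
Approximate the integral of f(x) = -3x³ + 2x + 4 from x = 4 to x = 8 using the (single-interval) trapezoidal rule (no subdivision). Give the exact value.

-3392

T = (b−a)/2 · [f(4) + f(8)] = 2·[(-180) + (-1516)] = -3392.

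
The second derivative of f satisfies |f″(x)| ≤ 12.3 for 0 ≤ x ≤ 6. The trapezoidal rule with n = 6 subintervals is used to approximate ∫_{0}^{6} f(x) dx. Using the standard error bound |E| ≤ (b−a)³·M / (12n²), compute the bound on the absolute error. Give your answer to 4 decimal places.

6.1500

|E| ≤ (6)³·12.3 / (12·6²) = 2656.8/432 = 6.1500.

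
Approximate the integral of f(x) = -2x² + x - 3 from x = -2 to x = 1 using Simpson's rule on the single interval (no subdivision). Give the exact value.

-16.5

S = (b−a)/6 · [f(-2) + 4f(-0.5) + f(1)] = 0.5·[(-13) + 4·(-4) + (-4)] = -16.5.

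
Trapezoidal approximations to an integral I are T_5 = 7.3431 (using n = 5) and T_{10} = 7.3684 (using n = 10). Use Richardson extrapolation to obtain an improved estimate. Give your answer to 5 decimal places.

R = (4·T_{10} − T_5) / 3 = (4·7.3684 − 7.3431)/3 = (22.1305)/3 = 7.37683.

7.37683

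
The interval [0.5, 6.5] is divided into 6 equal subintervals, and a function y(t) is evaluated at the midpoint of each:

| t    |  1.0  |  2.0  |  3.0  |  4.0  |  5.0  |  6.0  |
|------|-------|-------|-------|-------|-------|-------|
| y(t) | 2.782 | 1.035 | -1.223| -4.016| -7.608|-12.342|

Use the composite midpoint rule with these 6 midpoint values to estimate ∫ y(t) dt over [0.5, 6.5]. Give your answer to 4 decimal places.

-21.3720

h = 1, n = 6.
h·[y(m₁) + y(m₂) + y(m₃) + y(m₄) + y(m₅) + y(m₆)] = 1·(-21.372) = -21.3720.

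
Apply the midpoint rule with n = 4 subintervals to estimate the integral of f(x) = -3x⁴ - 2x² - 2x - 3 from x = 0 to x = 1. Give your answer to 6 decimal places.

h = (1 − 0)/4 = 0.25.
Midpoints m₁,…,m₄ = 0.125, 0.375, 0.625, 0.875.
f(m₁)=-3.281982421875, f(m₂)=-4.090576171875, f(m₃)=-5.489013671875, f(m₄)=-8.039794921875.
h·[f(m₁) + f(m₂) + f(m₃) + f(m₄)] = 0.25·(-20.9013671875) = -5.225342.

-5.225342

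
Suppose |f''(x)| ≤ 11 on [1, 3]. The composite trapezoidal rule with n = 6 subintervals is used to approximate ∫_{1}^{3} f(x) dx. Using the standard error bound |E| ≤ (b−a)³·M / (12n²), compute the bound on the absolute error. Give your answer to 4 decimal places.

0.2037

|E| ≤ (2)³·11 / (12·6²) = 88/432 = 0.2037.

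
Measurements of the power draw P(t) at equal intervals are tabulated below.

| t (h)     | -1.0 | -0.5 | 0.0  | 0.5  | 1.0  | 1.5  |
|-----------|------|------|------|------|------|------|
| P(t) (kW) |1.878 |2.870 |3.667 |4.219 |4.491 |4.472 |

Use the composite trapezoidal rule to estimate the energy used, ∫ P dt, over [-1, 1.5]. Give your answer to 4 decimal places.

9.2110

h = 0.5, n = 5.
(h/2)·[y₀ + 2y₁ + 2y₂ + 2y₃ + 2y₄ + y₅] = 0.25·(36.844) = 9.2110.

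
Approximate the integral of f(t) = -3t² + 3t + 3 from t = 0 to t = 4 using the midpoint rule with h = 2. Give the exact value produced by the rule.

-24

h = (4 − 0)/2 = 2.
Midpoints m₁,…,m₂ = 1, 3.
f(m₁)=3, f(m₂)=-15.
h·[f(m₁) + f(m₂)] = 2·(-12) = -24.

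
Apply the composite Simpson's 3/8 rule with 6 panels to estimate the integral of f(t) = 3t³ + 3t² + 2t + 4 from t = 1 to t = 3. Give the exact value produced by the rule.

h = (3 − 1)/6 = 0.333333.
Nodes t₀,…,t₆ = 1, 1.333333, 1.666667, 2, 2.333333, 2.666667, 3.
f(t) = 3t³ + 3t² + 2t + 4: f₀=12, f₁=19.111111, f₂=29.555556, f₃=44, f₄=63.111111, f₅=87.555556, f₆=118.
(3h/8)·[f₀ + 3f₁ + 3f₂ + 2f₃ + 3f₄ + 3f₅ + f₆] = 0.125·(816) = 102.

102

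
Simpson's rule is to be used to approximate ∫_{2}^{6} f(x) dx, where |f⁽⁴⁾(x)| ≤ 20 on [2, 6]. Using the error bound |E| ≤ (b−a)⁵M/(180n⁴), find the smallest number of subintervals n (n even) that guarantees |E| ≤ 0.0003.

Need 20480/(180n⁴) ≤ 0.0003.
n⁴ ≥ 20480/(180·0.0003) = 379259 ⇒ n ≥ 24.8161, so the smallest even n is 26. (n must be even for Simpson's rule.)

26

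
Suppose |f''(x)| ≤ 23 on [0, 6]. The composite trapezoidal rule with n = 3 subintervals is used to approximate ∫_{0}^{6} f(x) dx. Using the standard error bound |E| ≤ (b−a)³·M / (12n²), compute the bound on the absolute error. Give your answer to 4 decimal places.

|E| ≤ (6)³·23 / (12·3²) = 4968/108 = 46.0000.

46.0000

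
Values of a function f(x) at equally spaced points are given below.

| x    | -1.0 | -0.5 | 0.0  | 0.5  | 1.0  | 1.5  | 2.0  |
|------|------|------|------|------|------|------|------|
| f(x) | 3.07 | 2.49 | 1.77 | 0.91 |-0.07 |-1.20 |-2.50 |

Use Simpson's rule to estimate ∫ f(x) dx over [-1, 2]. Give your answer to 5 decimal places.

2.12833

h = 0.5, n = 6.
(h/3)·[y₀ + 4y₁ + 2y₂ + 4y₃ + 2y₄ + 4y₅ + y₆] = 0.166667·(12.77) = 2.12833.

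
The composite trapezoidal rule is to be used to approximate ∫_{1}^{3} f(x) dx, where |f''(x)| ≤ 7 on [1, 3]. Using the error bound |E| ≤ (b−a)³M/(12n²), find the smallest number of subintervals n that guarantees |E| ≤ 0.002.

49

Need 56/(12n²) ≤ 0.002.
n² ≥ 56/(12·0.002) = 2333.33 ⇒ n ≥ 48.3046, so the smallest n is 49.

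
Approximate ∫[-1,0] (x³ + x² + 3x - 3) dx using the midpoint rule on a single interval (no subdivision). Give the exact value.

M = (b−a)·f(-0.5) = 1·(-4.375) = -4.375.

-4.375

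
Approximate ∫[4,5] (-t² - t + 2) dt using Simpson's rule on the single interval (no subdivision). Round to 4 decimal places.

-22.8333

S = (b−a)/6 · [f(4) + 4f(4.5) + f(5)] = 0.166667·[(-18) + 4·(-22.75) + (-28)] = -22.8333.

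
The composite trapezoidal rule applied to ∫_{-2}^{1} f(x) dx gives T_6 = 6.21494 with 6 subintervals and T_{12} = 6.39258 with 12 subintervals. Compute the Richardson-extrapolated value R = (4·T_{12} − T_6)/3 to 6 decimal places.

6.451793

R = (4·T_{12} − T_6) / 3 = (4·6.39258 − 6.21494)/3 = (19.35538)/3 = 6.451793.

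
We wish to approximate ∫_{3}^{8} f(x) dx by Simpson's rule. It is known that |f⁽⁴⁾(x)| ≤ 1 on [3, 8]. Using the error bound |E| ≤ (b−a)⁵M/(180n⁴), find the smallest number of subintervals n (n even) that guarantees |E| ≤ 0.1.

4

Need 3125/(180n⁴) ≤ 0.1.
n⁴ ≥ 3125/(180·0.1) = 173.611 ⇒ n ≥ 3.6299, so the smallest even n is 4. (n must be even for Simpson's rule.)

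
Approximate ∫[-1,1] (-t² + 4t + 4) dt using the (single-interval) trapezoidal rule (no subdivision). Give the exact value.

6

T = (b−a)/2 · [f(-1) + f(1)] = 1·[(-1) + 7] = 6.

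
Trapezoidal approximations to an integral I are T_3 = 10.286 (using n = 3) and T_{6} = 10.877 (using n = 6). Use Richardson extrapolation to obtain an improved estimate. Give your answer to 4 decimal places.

R = (4·T_{6} − T_3) / 3 = (4·10.877 − 10.286)/3 = (33.222)/3 = 11.0740.

11.0740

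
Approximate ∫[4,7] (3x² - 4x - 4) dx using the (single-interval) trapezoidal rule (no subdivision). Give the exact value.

T = (b−a)/2 · [f(4) + f(7)] = 1.5·[28 + 115] = 214.5.

214.5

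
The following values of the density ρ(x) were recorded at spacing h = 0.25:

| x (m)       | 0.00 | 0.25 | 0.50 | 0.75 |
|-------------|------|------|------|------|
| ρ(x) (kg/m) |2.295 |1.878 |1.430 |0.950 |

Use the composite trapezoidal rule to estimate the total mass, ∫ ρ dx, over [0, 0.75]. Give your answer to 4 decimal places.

1.2326

h = 0.25, n = 3.
(h/2)·[y₀ + 2y₁ + 2y₂ + y₃] = 0.125·(9.861) = 1.2326.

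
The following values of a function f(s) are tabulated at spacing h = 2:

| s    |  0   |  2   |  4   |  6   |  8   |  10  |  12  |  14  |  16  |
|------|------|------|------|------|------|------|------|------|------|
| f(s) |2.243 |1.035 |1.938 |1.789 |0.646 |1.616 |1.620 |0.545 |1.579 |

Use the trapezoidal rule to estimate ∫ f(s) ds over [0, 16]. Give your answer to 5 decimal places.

h = 2, n = 8.
(h/2)·[y₀ + 2y₁ + 2y₂ + 2y₃ + 2y₄ + 2y₅ + 2y₆ + 2y₇ + y₈] = 1·(22.200) = 22.20000.

22.20000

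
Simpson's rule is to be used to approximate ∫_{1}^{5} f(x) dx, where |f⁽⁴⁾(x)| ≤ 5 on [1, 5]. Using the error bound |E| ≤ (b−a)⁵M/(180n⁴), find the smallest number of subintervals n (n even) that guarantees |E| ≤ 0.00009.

24

Need 5120/(180n⁴) ≤ 0.00009.
n⁴ ≥ 5120/(180·0.00009) = 316049 ⇒ n ≥ 23.7104, so the smallest even n is 24. (n must be even for Simpson's rule.)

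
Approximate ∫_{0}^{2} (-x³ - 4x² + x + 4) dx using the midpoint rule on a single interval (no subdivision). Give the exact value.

M = (b−a)·f(1) = 2·(0) = 0.

0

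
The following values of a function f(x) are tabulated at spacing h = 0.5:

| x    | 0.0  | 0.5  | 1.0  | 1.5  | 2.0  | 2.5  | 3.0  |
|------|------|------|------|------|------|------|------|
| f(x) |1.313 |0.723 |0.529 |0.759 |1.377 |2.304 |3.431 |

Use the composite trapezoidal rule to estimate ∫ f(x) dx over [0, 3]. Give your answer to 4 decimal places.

4.0320

h = 0.5, n = 6.
(h/2)·[y₀ + 2y₁ + 2y₂ + 2y₃ + 2y₄ + 2y₅ + y₆] = 0.25·(16.128) = 4.0320.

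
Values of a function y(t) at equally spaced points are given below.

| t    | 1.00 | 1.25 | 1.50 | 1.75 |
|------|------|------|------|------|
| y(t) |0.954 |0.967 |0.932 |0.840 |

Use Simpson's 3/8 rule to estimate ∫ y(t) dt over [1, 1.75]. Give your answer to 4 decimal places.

0.7023

h = 0.25, n = 3.
(3h/8)·[y₀ + 3y₁ + 3y₂ + y₃] = 0.09375·(7.491) = 0.7023.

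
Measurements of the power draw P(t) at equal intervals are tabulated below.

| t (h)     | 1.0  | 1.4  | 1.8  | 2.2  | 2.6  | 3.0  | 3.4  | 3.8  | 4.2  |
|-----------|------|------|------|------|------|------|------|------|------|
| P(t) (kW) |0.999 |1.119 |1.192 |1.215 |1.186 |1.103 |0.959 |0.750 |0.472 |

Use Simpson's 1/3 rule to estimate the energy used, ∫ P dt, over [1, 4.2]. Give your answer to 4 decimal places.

3.3191

h = 0.4, n = 8.
(h/3)·[y₀ + 4y₁ + 2y₂ + 4y₃ + 2y₄ + 4y₅ + 2y₆ + 4y₇ + y₈] = 0.133333·(24.893) = 3.3191.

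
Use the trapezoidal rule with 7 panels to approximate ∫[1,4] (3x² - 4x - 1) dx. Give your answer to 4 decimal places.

30.2755

h = (4 − 1)/7 = 0.428571.
Nodes x₀,…,x₇ = 1, 1.428571, 1.857143, 2.285714, 2.714286, 3.142857, 3.571429, 4.
f(x) = 3x² - 4x - 1: f₀=-2, f₁=-0.591837, f₂=1.918367, f₃=5.530612, f₄=10.244898, f₅=16.061224, f₆=22.979592, f₇=31.
(h/2)·[f₀ + 2f₁ + 2f₂ + 2f₃ + 2f₄ + 2f₅ + 2f₆ + f₇] = 0.214286·(141.285714) = 30.2755.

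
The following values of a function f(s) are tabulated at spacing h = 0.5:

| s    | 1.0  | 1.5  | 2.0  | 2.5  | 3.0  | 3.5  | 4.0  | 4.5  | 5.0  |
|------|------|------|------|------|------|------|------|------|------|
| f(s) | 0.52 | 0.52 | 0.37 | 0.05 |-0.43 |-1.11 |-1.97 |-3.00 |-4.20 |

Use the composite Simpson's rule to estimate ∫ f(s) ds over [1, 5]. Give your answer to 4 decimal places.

-3.6500

h = 0.5, n = 8.
(h/3)·[y₀ + 4y₁ + 2y₂ + 4y₃ + 2y₄ + 4y₅ + 2y₆ + 4y₇ + y₈] = 0.166667·(-21.90) = -3.6500.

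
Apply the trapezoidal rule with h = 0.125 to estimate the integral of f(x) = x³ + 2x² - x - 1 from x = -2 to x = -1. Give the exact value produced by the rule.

1.41015625

h = (-1 − (-2))/8 = 0.125.
Nodes x₀,…,x₈ = -2, -1.875, -1.75, -1.625, -1.5, -1.375, -1.25, -1.125, -1.
f(x) = x³ + 2x² - x - 1: f₀=1, f₁=1.314453125, f₂=1.515625, f₃=1.615234375, f₄=1.625, f₅=1.556640625, f₆=1.421875, f₇=1.232421875, f₈=1.
(h/2)·[f₀ + 2f₁ + 2f₂ + 2f₃ + 2f₄ + 2f₅ + 2f₆ + 2f₇ + f₈] = 0.0625·(22.5625) = 1.41015625.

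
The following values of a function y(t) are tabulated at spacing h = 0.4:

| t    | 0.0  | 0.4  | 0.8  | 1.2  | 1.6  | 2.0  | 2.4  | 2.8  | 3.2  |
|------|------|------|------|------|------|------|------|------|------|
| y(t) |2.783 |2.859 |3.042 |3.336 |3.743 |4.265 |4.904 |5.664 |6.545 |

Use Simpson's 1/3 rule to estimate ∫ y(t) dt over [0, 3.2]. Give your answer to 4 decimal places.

h = 0.4, n = 8.
(h/3)·[y₀ + 4y₁ + 2y₂ + 4y₃ + 2y₄ + 4y₅ + 2y₆ + 4y₇ + y₈] = 0.133333·(97.202) = 12.9603.

12.9603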